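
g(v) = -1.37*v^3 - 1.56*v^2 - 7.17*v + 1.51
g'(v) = -4.11*v^2 - 3.12*v - 7.17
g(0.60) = -3.65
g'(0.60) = -10.52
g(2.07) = -32.17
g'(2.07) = -31.24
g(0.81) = -6.05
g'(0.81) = -12.39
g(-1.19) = 10.14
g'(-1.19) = -9.28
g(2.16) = -35.06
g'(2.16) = -33.08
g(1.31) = -13.64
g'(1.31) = -18.31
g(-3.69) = 75.56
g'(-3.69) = -51.62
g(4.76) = -215.72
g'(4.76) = -115.14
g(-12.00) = 2230.27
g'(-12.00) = -561.57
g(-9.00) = 938.41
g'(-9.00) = -312.00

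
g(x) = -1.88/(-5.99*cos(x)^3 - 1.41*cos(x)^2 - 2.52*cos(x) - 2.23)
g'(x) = -1.88*(-17.97*sin(x)*cos(x)^2 - 2.82*sin(x)*cos(x) - 2.52*sin(x))/(-5.99*cos(x)^3 - 1.41*cos(x)^2 - 2.52*cos(x) - 2.23)^2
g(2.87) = -0.44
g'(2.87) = 0.46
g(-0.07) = 0.16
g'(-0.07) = -0.02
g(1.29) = 0.59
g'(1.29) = 0.84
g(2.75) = -0.52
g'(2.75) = 0.83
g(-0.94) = 0.35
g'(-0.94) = -0.54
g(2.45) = -1.17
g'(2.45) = 5.08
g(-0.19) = 0.16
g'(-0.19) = -0.06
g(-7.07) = 0.28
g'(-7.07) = -0.39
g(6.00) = 0.17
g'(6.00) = -0.09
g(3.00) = -0.40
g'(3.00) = 0.21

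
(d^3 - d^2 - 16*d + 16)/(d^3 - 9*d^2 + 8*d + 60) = (d^3 - d^2 - 16*d + 16)/(d^3 - 9*d^2 + 8*d + 60)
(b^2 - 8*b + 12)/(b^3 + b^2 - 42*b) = (b - 2)/(b*(b + 7))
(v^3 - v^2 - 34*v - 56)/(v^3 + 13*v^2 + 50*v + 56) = (v - 7)/(v + 7)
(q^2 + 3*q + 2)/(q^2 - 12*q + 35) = (q^2 + 3*q + 2)/(q^2 - 12*q + 35)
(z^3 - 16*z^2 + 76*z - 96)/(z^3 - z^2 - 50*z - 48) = (z^2 - 8*z + 12)/(z^2 + 7*z + 6)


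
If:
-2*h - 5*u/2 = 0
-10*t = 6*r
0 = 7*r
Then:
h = -5*u/4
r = 0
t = 0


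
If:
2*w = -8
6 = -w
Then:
No Solution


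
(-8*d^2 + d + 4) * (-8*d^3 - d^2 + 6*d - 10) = 64*d^5 - 81*d^3 + 82*d^2 + 14*d - 40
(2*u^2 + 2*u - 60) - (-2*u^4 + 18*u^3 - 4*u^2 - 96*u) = 2*u^4 - 18*u^3 + 6*u^2 + 98*u - 60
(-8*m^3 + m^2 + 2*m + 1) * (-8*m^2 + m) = 64*m^5 - 16*m^4 - 15*m^3 - 6*m^2 + m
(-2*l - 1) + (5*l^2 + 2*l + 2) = 5*l^2 + 1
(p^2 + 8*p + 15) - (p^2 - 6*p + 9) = 14*p + 6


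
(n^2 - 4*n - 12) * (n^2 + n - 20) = n^4 - 3*n^3 - 36*n^2 + 68*n + 240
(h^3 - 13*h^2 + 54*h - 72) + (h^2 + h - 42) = h^3 - 12*h^2 + 55*h - 114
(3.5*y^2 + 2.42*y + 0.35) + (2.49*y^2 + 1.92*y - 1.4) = 5.99*y^2 + 4.34*y - 1.05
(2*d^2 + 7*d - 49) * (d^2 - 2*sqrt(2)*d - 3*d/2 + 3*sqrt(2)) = 2*d^4 - 4*sqrt(2)*d^3 + 4*d^3 - 119*d^2/2 - 8*sqrt(2)*d^2 + 147*d/2 + 119*sqrt(2)*d - 147*sqrt(2)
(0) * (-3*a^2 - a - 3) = 0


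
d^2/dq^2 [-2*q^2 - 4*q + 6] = -4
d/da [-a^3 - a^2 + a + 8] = -3*a^2 - 2*a + 1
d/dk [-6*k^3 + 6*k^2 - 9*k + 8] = -18*k^2 + 12*k - 9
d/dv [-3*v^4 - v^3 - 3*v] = -12*v^3 - 3*v^2 - 3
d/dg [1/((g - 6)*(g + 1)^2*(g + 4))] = (-(g - 6)*(g + 1) - 2*(g - 6)*(g + 4) - (g + 1)*(g + 4))/((g - 6)^2*(g + 1)^3*(g + 4)^2)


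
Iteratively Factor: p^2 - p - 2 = (p + 1)*(p - 2)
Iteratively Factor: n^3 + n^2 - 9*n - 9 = (n + 1)*(n^2 - 9) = (n + 1)*(n + 3)*(n - 3)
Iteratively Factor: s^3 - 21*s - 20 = (s - 5)*(s^2 + 5*s + 4) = (s - 5)*(s + 4)*(s + 1)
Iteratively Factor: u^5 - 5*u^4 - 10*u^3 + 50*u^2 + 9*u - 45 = (u - 1)*(u^4 - 4*u^3 - 14*u^2 + 36*u + 45) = (u - 5)*(u - 1)*(u^3 + u^2 - 9*u - 9) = (u - 5)*(u - 1)*(u + 3)*(u^2 - 2*u - 3) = (u - 5)*(u - 1)*(u + 1)*(u + 3)*(u - 3)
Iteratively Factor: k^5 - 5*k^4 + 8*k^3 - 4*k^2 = (k - 1)*(k^4 - 4*k^3 + 4*k^2) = k*(k - 1)*(k^3 - 4*k^2 + 4*k) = k*(k - 2)*(k - 1)*(k^2 - 2*k) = k^2*(k - 2)*(k - 1)*(k - 2)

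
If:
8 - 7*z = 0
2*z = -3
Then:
No Solution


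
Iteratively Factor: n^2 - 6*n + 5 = (n - 5)*(n - 1)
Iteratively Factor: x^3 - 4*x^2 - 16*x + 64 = (x - 4)*(x^2 - 16) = (x - 4)^2*(x + 4)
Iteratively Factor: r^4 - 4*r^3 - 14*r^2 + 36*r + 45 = (r - 3)*(r^3 - r^2 - 17*r - 15) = (r - 3)*(r + 3)*(r^2 - 4*r - 5) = (r - 5)*(r - 3)*(r + 3)*(r + 1)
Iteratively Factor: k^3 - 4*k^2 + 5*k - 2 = (k - 1)*(k^2 - 3*k + 2) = (k - 2)*(k - 1)*(k - 1)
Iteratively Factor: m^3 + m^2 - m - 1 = (m - 1)*(m^2 + 2*m + 1) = (m - 1)*(m + 1)*(m + 1)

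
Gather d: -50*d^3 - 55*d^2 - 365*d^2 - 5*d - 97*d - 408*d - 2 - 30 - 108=-50*d^3 - 420*d^2 - 510*d - 140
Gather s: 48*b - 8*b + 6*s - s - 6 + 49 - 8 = 40*b + 5*s + 35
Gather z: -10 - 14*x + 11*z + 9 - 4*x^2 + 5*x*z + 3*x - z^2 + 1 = -4*x^2 - 11*x - z^2 + z*(5*x + 11)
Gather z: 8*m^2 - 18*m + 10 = 8*m^2 - 18*m + 10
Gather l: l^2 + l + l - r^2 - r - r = l^2 + 2*l - r^2 - 2*r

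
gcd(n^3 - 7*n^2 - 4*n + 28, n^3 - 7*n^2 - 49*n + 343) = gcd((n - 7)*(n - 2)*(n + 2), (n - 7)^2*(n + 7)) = n - 7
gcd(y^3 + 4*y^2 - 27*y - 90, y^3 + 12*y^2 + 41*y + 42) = y + 3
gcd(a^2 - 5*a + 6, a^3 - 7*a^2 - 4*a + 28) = a - 2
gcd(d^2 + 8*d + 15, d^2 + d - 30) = 1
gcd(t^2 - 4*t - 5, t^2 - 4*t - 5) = t^2 - 4*t - 5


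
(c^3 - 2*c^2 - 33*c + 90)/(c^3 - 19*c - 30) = (c^2 + 3*c - 18)/(c^2 + 5*c + 6)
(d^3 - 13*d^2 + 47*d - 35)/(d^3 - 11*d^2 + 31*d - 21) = (d - 5)/(d - 3)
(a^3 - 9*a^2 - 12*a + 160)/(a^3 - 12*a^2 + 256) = (a - 5)/(a - 8)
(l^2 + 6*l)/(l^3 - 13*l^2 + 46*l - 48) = l*(l + 6)/(l^3 - 13*l^2 + 46*l - 48)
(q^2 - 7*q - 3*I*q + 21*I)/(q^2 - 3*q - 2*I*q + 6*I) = (q^2 - 7*q - 3*I*q + 21*I)/(q^2 - 3*q - 2*I*q + 6*I)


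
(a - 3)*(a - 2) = a^2 - 5*a + 6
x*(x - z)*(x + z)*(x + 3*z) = x^4 + 3*x^3*z - x^2*z^2 - 3*x*z^3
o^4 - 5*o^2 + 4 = (o - 2)*(o - 1)*(o + 1)*(o + 2)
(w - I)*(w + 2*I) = w^2 + I*w + 2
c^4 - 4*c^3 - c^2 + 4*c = c*(c - 4)*(c - 1)*(c + 1)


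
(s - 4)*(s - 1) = s^2 - 5*s + 4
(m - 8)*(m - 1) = m^2 - 9*m + 8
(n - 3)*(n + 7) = n^2 + 4*n - 21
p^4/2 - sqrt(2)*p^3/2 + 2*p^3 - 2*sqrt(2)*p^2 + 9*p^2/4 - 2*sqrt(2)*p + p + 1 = (p/2 + 1)*(p + 2)*(p - sqrt(2)/2)^2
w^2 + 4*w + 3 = (w + 1)*(w + 3)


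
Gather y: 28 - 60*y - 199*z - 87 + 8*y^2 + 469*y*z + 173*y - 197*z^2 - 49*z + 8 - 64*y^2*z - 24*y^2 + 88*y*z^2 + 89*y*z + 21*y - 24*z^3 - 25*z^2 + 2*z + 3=y^2*(-64*z - 16) + y*(88*z^2 + 558*z + 134) - 24*z^3 - 222*z^2 - 246*z - 48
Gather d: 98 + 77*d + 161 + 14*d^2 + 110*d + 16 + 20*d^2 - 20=34*d^2 + 187*d + 255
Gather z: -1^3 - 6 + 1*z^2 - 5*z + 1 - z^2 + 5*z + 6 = 0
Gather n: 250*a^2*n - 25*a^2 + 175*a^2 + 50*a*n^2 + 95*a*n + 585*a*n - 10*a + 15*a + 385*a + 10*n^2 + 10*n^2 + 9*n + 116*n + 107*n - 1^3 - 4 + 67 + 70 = 150*a^2 + 390*a + n^2*(50*a + 20) + n*(250*a^2 + 680*a + 232) + 132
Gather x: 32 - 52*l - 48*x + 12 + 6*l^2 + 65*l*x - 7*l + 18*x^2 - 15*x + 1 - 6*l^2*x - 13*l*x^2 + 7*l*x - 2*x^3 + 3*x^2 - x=6*l^2 - 59*l - 2*x^3 + x^2*(21 - 13*l) + x*(-6*l^2 + 72*l - 64) + 45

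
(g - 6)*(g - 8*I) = g^2 - 6*g - 8*I*g + 48*I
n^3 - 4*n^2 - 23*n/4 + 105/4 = (n - 7/2)*(n - 3)*(n + 5/2)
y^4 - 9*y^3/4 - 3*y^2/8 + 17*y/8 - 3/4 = (y - 2)*(y - 3/4)*(y - 1/2)*(y + 1)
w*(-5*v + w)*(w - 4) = -5*v*w^2 + 20*v*w + w^3 - 4*w^2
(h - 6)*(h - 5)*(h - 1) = h^3 - 12*h^2 + 41*h - 30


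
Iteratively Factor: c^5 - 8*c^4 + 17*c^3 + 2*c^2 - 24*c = (c - 3)*(c^4 - 5*c^3 + 2*c^2 + 8*c) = c*(c - 3)*(c^3 - 5*c^2 + 2*c + 8) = c*(c - 3)*(c - 2)*(c^2 - 3*c - 4) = c*(c - 4)*(c - 3)*(c - 2)*(c + 1)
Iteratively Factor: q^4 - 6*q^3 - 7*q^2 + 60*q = (q - 5)*(q^3 - q^2 - 12*q) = q*(q - 5)*(q^2 - q - 12) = q*(q - 5)*(q + 3)*(q - 4)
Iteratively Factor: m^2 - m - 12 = (m + 3)*(m - 4)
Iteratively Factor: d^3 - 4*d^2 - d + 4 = (d - 4)*(d^2 - 1) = (d - 4)*(d + 1)*(d - 1)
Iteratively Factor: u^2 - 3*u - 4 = (u - 4)*(u + 1)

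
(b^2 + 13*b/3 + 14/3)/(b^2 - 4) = (b + 7/3)/(b - 2)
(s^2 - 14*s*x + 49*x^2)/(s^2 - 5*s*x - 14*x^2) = (s - 7*x)/(s + 2*x)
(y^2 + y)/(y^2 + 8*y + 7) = y/(y + 7)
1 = 1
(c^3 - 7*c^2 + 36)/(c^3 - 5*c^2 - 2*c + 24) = (c - 6)/(c - 4)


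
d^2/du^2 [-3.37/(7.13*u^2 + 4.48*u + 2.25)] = (342.640706*u^2 + 215.291776*u - 3.37*(14.26*u + 4.48)*(28.52*u + 8.96) + 108.12645)/(7.13*u^2 + 4.48*u + 2.25)^3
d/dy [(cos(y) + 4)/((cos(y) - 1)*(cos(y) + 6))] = (cos(y)^2 + 8*cos(y) + 26)*sin(y)/((cos(y) - 1)^2*(cos(y) + 6)^2)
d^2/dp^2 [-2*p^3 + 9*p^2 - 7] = 18 - 12*p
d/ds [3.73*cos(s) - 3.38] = -3.73*sin(s)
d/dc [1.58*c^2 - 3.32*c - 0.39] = 3.16*c - 3.32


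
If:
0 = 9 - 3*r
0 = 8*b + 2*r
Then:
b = -3/4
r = 3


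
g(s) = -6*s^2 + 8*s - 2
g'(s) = 8 - 12*s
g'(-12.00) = 152.00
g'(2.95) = -27.40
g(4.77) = -100.36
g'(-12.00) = 152.00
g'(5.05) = -52.60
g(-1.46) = -26.47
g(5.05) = -114.62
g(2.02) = -10.32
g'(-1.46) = 25.52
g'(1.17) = -6.04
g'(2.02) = -16.24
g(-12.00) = -962.00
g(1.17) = -0.85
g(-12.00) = -962.00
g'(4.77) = -49.24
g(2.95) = -30.62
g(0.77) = 0.60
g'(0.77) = -1.24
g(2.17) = -12.89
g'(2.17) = -18.04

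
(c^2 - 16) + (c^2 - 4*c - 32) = 2*c^2 - 4*c - 48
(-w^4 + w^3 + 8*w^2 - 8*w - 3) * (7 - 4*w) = 4*w^5 - 11*w^4 - 25*w^3 + 88*w^2 - 44*w - 21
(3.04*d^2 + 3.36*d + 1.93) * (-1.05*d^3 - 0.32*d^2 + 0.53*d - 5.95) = -3.192*d^5 - 4.5008*d^4 - 1.4905*d^3 - 16.9248*d^2 - 18.9691*d - 11.4835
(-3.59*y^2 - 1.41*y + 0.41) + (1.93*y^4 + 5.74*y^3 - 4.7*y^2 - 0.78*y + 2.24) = 1.93*y^4 + 5.74*y^3 - 8.29*y^2 - 2.19*y + 2.65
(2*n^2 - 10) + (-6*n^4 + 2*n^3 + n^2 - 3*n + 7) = -6*n^4 + 2*n^3 + 3*n^2 - 3*n - 3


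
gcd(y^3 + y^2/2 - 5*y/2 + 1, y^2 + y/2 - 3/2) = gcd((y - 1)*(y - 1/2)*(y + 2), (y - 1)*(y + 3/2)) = y - 1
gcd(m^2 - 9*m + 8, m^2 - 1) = m - 1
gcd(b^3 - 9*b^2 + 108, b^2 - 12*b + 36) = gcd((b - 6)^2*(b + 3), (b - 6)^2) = b^2 - 12*b + 36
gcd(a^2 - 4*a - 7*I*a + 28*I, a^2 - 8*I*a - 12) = 1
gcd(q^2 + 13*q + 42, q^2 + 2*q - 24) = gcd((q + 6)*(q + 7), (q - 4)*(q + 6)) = q + 6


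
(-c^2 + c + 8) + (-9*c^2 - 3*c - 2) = -10*c^2 - 2*c + 6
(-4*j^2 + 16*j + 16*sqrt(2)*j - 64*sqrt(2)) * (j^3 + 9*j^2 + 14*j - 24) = -4*j^5 - 20*j^4 + 16*sqrt(2)*j^4 + 88*j^3 + 80*sqrt(2)*j^3 - 352*sqrt(2)*j^2 + 320*j^2 - 1280*sqrt(2)*j - 384*j + 1536*sqrt(2)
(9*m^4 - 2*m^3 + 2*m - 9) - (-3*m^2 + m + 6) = 9*m^4 - 2*m^3 + 3*m^2 + m - 15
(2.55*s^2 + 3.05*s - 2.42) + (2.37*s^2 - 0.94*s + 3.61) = 4.92*s^2 + 2.11*s + 1.19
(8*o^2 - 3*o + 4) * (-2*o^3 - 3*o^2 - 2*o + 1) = -16*o^5 - 18*o^4 - 15*o^3 + 2*o^2 - 11*o + 4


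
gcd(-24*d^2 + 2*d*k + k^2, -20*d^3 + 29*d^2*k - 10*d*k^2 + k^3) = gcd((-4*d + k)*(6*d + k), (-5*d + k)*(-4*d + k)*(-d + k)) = 4*d - k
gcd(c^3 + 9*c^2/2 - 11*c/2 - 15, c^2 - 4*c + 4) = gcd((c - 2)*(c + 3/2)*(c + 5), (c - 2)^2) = c - 2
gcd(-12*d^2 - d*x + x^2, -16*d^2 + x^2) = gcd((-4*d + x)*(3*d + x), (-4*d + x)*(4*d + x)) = -4*d + x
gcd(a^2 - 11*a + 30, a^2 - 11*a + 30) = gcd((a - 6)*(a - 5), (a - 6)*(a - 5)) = a^2 - 11*a + 30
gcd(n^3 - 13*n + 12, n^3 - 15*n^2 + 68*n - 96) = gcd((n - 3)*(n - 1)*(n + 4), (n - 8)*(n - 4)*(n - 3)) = n - 3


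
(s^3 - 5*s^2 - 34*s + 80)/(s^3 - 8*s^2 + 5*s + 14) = (s^2 - 3*s - 40)/(s^2 - 6*s - 7)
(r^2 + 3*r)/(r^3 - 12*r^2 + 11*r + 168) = r/(r^2 - 15*r + 56)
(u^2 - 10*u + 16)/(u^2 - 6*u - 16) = (u - 2)/(u + 2)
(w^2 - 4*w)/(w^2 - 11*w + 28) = w/(w - 7)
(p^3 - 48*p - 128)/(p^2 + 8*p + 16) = p - 8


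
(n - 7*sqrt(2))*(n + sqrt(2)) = n^2 - 6*sqrt(2)*n - 14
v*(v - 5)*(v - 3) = v^3 - 8*v^2 + 15*v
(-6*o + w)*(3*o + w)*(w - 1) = -18*o^2*w + 18*o^2 - 3*o*w^2 + 3*o*w + w^3 - w^2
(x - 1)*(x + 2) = x^2 + x - 2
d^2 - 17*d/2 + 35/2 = (d - 5)*(d - 7/2)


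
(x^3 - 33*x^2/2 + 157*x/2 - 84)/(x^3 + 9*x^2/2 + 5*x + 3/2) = (2*x^3 - 33*x^2 + 157*x - 168)/(2*x^3 + 9*x^2 + 10*x + 3)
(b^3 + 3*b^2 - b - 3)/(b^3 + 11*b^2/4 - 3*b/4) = 4*(b^2 - 1)/(b*(4*b - 1))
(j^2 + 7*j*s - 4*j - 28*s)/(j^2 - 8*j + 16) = (j + 7*s)/(j - 4)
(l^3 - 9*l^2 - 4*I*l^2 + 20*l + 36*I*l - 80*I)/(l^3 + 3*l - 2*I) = (l^3 + l^2*(-9 - 4*I) + l*(20 + 36*I) - 80*I)/(l^3 + 3*l - 2*I)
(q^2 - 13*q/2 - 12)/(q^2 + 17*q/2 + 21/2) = (q - 8)/(q + 7)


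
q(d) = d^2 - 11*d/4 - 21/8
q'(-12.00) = -26.75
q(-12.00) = 174.38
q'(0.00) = -2.75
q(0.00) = -2.62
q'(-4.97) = -12.69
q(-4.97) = 35.74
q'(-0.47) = -3.69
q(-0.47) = -1.11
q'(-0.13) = -3.01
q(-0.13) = -2.25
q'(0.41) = -1.93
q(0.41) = -3.58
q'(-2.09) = -6.93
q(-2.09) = 7.49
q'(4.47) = 6.19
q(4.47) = 5.06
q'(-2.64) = -8.03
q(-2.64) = 11.60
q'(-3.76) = -10.27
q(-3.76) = 21.85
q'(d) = 2*d - 11/4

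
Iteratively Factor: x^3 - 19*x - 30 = (x + 2)*(x^2 - 2*x - 15) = (x - 5)*(x + 2)*(x + 3)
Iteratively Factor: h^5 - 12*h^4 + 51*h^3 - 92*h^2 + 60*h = (h - 3)*(h^4 - 9*h^3 + 24*h^2 - 20*h) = (h - 5)*(h - 3)*(h^3 - 4*h^2 + 4*h) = (h - 5)*(h - 3)*(h - 2)*(h^2 - 2*h) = (h - 5)*(h - 3)*(h - 2)^2*(h)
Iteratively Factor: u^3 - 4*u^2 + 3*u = (u)*(u^2 - 4*u + 3) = u*(u - 1)*(u - 3)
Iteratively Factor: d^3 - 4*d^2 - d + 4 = (d + 1)*(d^2 - 5*d + 4) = (d - 1)*(d + 1)*(d - 4)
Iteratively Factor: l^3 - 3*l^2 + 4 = (l - 2)*(l^2 - l - 2) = (l - 2)^2*(l + 1)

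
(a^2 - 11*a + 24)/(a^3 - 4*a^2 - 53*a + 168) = 1/(a + 7)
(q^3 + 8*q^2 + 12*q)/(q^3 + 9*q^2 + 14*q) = (q + 6)/(q + 7)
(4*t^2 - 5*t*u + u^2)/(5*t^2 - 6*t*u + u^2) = (4*t - u)/(5*t - u)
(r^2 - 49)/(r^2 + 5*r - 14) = (r - 7)/(r - 2)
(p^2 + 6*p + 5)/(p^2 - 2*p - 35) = (p + 1)/(p - 7)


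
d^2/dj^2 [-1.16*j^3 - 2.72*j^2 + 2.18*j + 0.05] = -6.96*j - 5.44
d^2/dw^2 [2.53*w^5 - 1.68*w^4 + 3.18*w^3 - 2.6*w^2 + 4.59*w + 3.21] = 50.6*w^3 - 20.16*w^2 + 19.08*w - 5.2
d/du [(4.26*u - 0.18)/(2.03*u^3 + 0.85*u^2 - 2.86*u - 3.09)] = (-17.2956*u^3 - 2.5248*u^2 + 0.305999999999999*u - 13.6782)/(4.1209*u^6 + 3.451*u^5 - 10.8891*u^4 - 17.4074*u^3 + 2.9266*u^2 + 17.6748*u + 9.5481)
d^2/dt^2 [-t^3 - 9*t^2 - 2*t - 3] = -6*t - 18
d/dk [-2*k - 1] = -2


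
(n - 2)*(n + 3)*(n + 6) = n^3 + 7*n^2 - 36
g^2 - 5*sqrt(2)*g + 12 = (g - 3*sqrt(2))*(g - 2*sqrt(2))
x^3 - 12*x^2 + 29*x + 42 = (x - 7)*(x - 6)*(x + 1)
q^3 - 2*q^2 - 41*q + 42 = (q - 7)*(q - 1)*(q + 6)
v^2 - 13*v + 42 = (v - 7)*(v - 6)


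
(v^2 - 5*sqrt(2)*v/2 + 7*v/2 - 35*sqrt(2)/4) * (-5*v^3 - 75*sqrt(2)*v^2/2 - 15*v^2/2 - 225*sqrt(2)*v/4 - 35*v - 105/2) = -5*v^5 - 25*sqrt(2)*v^4 - 25*v^4 - 125*sqrt(2)*v^3 + 505*v^3/4 - 175*sqrt(2)*v^2/4 + 1525*v^2/2 + 875*sqrt(2)*v/2 + 6405*v/8 + 3675*sqrt(2)/8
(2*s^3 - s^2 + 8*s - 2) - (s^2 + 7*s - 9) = 2*s^3 - 2*s^2 + s + 7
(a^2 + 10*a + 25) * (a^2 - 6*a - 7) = a^4 + 4*a^3 - 42*a^2 - 220*a - 175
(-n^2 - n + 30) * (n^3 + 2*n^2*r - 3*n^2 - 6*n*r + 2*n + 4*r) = -n^5 - 2*n^4*r + 2*n^4 + 4*n^3*r + 31*n^3 + 62*n^2*r - 92*n^2 - 184*n*r + 60*n + 120*r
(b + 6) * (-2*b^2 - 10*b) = -2*b^3 - 22*b^2 - 60*b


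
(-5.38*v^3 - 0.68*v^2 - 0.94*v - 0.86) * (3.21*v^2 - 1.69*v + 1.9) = -17.2698*v^5 + 6.9094*v^4 - 12.0902*v^3 - 2.464*v^2 - 0.3326*v - 1.634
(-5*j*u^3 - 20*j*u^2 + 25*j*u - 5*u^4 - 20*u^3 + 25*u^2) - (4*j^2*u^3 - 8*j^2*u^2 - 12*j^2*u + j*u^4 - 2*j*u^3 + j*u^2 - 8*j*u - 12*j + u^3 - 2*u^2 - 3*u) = -4*j^2*u^3 + 8*j^2*u^2 + 12*j^2*u - j*u^4 - 3*j*u^3 - 21*j*u^2 + 33*j*u + 12*j - 5*u^4 - 21*u^3 + 27*u^2 + 3*u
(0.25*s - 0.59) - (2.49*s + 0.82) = -2.24*s - 1.41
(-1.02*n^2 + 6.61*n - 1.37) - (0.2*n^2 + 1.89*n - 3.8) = -1.22*n^2 + 4.72*n + 2.43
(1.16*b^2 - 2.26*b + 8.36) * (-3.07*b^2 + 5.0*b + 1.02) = -3.5612*b^4 + 12.7382*b^3 - 35.782*b^2 + 39.4948*b + 8.5272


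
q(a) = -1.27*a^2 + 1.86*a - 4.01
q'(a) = 1.86 - 2.54*a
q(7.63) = -63.75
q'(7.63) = -17.52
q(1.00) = -3.42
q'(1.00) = -0.68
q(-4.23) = -34.60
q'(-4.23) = 12.60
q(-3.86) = -30.11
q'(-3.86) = 11.66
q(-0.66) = -5.79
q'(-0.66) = 3.54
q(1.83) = -4.86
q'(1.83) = -2.79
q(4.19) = -18.51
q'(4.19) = -8.78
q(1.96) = -5.24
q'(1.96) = -3.12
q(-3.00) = -21.02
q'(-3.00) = 9.48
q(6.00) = -38.57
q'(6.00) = -13.38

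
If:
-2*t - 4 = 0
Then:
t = -2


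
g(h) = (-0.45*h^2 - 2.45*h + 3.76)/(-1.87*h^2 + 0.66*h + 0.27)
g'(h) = (-0.9*h - 2.45)/(-1.87*h^2 + 0.66*h + 0.27) + (3.74*h - 0.66)*(-0.45*h^2 - 2.45*h + 3.76)/(-1.87*h^2 + 0.66*h + 0.27)^2 = (-4.8785*h^2 + 13.8194*h - 3.1431)/(3.4969*h^4 - 2.4684*h^3 - 0.5742*h^2 + 0.3564*h + 0.0729)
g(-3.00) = -0.38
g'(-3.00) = -0.26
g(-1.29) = -1.67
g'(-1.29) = -2.13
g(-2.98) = -0.39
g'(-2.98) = -0.26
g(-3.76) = -0.23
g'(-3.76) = -0.15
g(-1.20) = -1.88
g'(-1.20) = -2.59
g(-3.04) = -0.37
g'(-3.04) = -0.25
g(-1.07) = -2.28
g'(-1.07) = -3.54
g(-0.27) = -98.57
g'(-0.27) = -3647.27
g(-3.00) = -0.38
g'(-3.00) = -0.26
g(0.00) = 13.93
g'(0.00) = -43.12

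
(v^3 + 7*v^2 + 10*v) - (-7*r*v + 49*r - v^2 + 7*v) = 7*r*v - 49*r + v^3 + 8*v^2 + 3*v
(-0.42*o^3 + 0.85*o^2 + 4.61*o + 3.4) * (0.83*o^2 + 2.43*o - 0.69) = -0.3486*o^5 - 0.3151*o^4 + 6.1816*o^3 + 13.4378*o^2 + 5.0811*o - 2.346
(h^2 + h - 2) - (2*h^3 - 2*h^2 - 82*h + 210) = -2*h^3 + 3*h^2 + 83*h - 212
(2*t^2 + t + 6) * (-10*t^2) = -20*t^4 - 10*t^3 - 60*t^2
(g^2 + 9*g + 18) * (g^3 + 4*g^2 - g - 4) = g^5 + 13*g^4 + 53*g^3 + 59*g^2 - 54*g - 72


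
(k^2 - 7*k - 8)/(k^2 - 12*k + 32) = (k + 1)/(k - 4)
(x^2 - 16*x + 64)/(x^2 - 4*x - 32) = (x - 8)/(x + 4)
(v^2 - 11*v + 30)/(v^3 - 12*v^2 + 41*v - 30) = 1/(v - 1)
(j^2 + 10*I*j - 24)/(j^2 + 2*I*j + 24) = (j + 4*I)/(j - 4*I)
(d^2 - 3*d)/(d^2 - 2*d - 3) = d/(d + 1)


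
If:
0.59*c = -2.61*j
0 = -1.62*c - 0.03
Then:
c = -0.02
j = 0.00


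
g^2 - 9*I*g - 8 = (g - 8*I)*(g - I)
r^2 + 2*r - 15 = (r - 3)*(r + 5)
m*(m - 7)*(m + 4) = m^3 - 3*m^2 - 28*m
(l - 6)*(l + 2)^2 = l^3 - 2*l^2 - 20*l - 24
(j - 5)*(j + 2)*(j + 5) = j^3 + 2*j^2 - 25*j - 50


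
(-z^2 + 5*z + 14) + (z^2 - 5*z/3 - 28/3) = 10*z/3 + 14/3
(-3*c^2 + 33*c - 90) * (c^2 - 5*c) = -3*c^4 + 48*c^3 - 255*c^2 + 450*c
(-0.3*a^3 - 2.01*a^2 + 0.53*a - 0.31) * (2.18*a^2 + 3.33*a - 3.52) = -0.654*a^5 - 5.3808*a^4 - 4.4819*a^3 + 8.1643*a^2 - 2.8979*a + 1.0912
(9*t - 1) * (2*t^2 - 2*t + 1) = 18*t^3 - 20*t^2 + 11*t - 1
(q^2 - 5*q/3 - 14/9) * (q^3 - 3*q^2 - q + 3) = q^5 - 14*q^4/3 + 22*q^3/9 + 28*q^2/3 - 31*q/9 - 14/3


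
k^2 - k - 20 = (k - 5)*(k + 4)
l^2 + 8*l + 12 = (l + 2)*(l + 6)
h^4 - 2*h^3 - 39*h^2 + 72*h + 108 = (h - 6)*(h - 3)*(h + 1)*(h + 6)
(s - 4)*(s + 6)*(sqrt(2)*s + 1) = sqrt(2)*s^3 + s^2 + 2*sqrt(2)*s^2 - 24*sqrt(2)*s + 2*s - 24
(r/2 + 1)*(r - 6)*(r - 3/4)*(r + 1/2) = r^4/2 - 17*r^3/8 - 91*r^2/16 + 9*r/4 + 9/4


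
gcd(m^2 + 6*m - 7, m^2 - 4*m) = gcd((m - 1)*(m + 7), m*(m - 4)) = 1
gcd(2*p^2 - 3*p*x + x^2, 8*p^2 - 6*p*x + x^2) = -2*p + x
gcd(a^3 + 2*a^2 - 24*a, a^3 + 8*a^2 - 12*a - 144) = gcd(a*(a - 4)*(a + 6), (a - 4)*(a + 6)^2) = a^2 + 2*a - 24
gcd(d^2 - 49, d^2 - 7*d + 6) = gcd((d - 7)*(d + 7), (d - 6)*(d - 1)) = 1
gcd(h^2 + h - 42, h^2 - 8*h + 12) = h - 6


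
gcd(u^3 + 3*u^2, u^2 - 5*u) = u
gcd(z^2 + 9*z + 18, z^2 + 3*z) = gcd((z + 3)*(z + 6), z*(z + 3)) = z + 3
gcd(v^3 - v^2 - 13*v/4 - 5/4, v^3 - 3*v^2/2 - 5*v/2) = v^2 - 3*v/2 - 5/2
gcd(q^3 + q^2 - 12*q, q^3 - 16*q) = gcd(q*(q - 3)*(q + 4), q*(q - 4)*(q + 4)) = q^2 + 4*q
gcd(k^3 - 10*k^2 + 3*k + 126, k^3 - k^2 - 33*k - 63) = k^2 - 4*k - 21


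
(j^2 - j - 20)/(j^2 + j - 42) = (j^2 - j - 20)/(j^2 + j - 42)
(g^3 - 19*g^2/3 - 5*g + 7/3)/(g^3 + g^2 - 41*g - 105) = (3*g^2 + 2*g - 1)/(3*(g^2 + 8*g + 15))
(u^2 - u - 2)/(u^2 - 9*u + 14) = (u + 1)/(u - 7)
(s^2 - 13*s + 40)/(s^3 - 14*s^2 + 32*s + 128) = (s - 5)/(s^2 - 6*s - 16)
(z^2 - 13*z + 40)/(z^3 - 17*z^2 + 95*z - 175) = (z - 8)/(z^2 - 12*z + 35)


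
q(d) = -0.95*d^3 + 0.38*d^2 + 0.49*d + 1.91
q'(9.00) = -223.52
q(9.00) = -655.45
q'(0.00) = 0.49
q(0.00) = 1.91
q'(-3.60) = -39.18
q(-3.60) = 49.39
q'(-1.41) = -6.25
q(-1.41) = 4.64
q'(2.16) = -11.17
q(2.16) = -4.83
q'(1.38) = -3.89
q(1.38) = 0.81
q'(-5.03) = -75.44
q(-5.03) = 129.96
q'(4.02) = -42.51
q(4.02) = -51.70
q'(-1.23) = -4.76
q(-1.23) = 3.65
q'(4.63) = -57.09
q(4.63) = -81.97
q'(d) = -2.85*d^2 + 0.76*d + 0.49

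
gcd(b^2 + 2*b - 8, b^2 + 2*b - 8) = b^2 + 2*b - 8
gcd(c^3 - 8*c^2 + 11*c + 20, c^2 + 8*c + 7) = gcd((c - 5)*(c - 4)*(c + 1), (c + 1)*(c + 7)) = c + 1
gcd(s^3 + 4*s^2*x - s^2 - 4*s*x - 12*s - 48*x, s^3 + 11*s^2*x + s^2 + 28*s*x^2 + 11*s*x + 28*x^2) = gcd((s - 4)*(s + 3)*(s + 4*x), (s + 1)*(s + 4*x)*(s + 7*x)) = s + 4*x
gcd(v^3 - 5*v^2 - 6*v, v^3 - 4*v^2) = v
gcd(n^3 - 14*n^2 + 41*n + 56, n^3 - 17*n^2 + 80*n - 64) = n - 8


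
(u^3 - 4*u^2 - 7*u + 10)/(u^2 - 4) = (u^2 - 6*u + 5)/(u - 2)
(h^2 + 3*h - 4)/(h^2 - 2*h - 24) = (h - 1)/(h - 6)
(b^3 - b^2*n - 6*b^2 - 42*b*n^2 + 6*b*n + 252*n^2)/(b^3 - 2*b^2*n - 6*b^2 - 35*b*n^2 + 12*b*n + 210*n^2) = (b + 6*n)/(b + 5*n)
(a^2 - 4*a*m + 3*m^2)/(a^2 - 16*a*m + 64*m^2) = (a^2 - 4*a*m + 3*m^2)/(a^2 - 16*a*m + 64*m^2)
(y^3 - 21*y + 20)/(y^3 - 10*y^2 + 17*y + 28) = (y^2 + 4*y - 5)/(y^2 - 6*y - 7)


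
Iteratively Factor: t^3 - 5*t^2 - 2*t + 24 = (t + 2)*(t^2 - 7*t + 12) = (t - 4)*(t + 2)*(t - 3)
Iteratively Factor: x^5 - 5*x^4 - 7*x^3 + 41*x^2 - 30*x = (x + 3)*(x^4 - 8*x^3 + 17*x^2 - 10*x) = x*(x + 3)*(x^3 - 8*x^2 + 17*x - 10) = x*(x - 1)*(x + 3)*(x^2 - 7*x + 10) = x*(x - 2)*(x - 1)*(x + 3)*(x - 5)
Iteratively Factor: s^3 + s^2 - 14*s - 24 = (s + 2)*(s^2 - s - 12) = (s - 4)*(s + 2)*(s + 3)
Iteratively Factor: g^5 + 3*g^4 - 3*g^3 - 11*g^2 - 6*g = (g + 1)*(g^4 + 2*g^3 - 5*g^2 - 6*g) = g*(g + 1)*(g^3 + 2*g^2 - 5*g - 6) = g*(g + 1)*(g + 3)*(g^2 - g - 2) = g*(g + 1)^2*(g + 3)*(g - 2)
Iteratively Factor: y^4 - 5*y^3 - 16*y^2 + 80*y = (y - 5)*(y^3 - 16*y) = (y - 5)*(y - 4)*(y^2 + 4*y) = y*(y - 5)*(y - 4)*(y + 4)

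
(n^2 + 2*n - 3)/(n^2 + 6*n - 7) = (n + 3)/(n + 7)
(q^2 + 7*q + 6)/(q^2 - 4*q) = (q^2 + 7*q + 6)/(q*(q - 4))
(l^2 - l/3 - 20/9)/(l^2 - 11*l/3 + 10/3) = (l + 4/3)/(l - 2)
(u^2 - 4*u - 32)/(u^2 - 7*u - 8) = (u + 4)/(u + 1)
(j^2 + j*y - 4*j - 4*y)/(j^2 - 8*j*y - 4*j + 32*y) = (-j - y)/(-j + 8*y)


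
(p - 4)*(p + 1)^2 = p^3 - 2*p^2 - 7*p - 4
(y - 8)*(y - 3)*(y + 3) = y^3 - 8*y^2 - 9*y + 72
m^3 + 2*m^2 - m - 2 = (m - 1)*(m + 1)*(m + 2)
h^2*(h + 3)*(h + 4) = h^4 + 7*h^3 + 12*h^2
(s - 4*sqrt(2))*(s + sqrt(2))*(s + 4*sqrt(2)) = s^3 + sqrt(2)*s^2 - 32*s - 32*sqrt(2)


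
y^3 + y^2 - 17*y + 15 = (y - 3)*(y - 1)*(y + 5)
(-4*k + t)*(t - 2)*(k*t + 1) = -4*k^2*t^2 + 8*k^2*t + k*t^3 - 2*k*t^2 - 4*k*t + 8*k + t^2 - 2*t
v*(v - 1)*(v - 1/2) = v^3 - 3*v^2/2 + v/2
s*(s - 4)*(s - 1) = s^3 - 5*s^2 + 4*s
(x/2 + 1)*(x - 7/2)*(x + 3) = x^3/2 + 3*x^2/4 - 23*x/4 - 21/2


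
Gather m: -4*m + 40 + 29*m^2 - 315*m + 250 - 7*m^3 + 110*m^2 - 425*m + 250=-7*m^3 + 139*m^2 - 744*m + 540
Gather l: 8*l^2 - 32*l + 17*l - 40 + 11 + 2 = 8*l^2 - 15*l - 27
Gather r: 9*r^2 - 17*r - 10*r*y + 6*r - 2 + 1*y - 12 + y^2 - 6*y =9*r^2 + r*(-10*y - 11) + y^2 - 5*y - 14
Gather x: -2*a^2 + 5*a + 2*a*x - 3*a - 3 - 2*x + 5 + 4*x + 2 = -2*a^2 + 2*a + x*(2*a + 2) + 4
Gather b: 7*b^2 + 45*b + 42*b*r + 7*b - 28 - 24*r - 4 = 7*b^2 + b*(42*r + 52) - 24*r - 32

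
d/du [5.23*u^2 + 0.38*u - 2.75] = 10.46*u + 0.38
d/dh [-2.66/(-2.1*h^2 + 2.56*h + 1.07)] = (6.8096 - 11.172*h)/(-2.1*h^2 + 2.56*h + 1.07)^2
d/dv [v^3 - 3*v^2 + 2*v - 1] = 3*v^2 - 6*v + 2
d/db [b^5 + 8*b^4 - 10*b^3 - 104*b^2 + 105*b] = 5*b^4 + 32*b^3 - 30*b^2 - 208*b + 105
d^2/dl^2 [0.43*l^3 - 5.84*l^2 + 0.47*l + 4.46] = 2.58*l - 11.68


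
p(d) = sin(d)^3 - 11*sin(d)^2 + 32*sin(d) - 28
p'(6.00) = 36.85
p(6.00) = -37.82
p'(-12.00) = 17.77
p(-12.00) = -13.84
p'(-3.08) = -33.30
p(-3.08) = -30.01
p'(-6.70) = 37.85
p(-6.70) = -42.82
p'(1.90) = -4.48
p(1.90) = -6.72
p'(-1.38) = 10.71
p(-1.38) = -70.97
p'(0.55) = 18.18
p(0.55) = -14.14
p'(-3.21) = -30.44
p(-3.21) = -25.86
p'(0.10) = 29.68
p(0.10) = -24.91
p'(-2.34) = -34.33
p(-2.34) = -57.04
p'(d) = 3*sin(d)^2*cos(d) - 22*sin(d)*cos(d) + 32*cos(d)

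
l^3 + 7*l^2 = l^2*(l + 7)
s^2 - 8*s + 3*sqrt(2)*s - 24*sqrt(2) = (s - 8)*(s + 3*sqrt(2))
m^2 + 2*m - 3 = (m - 1)*(m + 3)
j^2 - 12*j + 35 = (j - 7)*(j - 5)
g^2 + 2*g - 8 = (g - 2)*(g + 4)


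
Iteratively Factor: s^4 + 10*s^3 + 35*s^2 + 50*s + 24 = (s + 3)*(s^3 + 7*s^2 + 14*s + 8) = (s + 2)*(s + 3)*(s^2 + 5*s + 4) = (s + 1)*(s + 2)*(s + 3)*(s + 4)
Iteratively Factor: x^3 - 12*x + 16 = (x - 2)*(x^2 + 2*x - 8) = (x - 2)^2*(x + 4)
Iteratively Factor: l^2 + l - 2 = (l + 2)*(l - 1)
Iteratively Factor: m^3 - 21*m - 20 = (m - 5)*(m^2 + 5*m + 4) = (m - 5)*(m + 1)*(m + 4)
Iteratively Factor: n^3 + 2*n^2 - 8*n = (n)*(n^2 + 2*n - 8) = n*(n - 2)*(n + 4)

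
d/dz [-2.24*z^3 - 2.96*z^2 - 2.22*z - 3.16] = -6.72*z^2 - 5.92*z - 2.22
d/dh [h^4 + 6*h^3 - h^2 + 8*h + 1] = 4*h^3 + 18*h^2 - 2*h + 8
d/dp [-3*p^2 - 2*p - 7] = -6*p - 2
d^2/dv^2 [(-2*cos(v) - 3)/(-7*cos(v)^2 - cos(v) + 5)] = 2*(-882*(1 - cos(2*v))^2*cos(v) - 574*(1 - cos(2*v))^2 + 1259*cos(v) - 1398*cos(2*v) - 1071*cos(3*v) + 196*cos(5*v) + 1842)/(2*cos(v) + 7*cos(2*v) - 3)^3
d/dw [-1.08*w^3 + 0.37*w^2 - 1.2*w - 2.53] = -3.24*w^2 + 0.74*w - 1.2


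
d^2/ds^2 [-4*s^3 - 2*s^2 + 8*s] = -24*s - 4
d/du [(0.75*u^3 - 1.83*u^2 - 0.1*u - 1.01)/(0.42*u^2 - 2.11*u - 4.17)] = (0.315*u^4 - 3.165*u^3 - 5.4792*u^2 + 16.1106*u - 1.7141)/(0.1764*u^4 - 1.7724*u^3 + 0.9493*u^2 + 17.5974*u + 17.3889)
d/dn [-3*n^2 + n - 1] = 1 - 6*n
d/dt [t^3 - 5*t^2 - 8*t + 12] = 3*t^2 - 10*t - 8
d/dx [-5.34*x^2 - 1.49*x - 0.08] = -10.68*x - 1.49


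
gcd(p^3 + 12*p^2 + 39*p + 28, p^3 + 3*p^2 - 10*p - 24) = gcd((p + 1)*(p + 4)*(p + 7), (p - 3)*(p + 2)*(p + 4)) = p + 4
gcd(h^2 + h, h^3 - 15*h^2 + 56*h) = h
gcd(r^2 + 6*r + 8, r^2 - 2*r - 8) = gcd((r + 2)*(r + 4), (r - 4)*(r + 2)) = r + 2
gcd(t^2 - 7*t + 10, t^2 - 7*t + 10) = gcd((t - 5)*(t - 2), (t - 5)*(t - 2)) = t^2 - 7*t + 10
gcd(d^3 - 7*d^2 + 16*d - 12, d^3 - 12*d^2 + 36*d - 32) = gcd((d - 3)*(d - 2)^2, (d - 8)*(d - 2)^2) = d^2 - 4*d + 4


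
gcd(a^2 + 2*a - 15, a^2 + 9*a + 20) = a + 5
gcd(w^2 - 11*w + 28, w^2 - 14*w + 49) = w - 7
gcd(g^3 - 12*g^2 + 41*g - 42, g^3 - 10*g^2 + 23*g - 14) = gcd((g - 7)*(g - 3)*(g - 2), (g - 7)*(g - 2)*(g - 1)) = g^2 - 9*g + 14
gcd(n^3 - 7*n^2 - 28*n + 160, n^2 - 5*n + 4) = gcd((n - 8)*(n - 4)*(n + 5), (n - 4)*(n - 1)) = n - 4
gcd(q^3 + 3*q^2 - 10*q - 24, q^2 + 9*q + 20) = q + 4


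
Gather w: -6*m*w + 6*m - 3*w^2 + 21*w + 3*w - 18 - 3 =6*m - 3*w^2 + w*(24 - 6*m) - 21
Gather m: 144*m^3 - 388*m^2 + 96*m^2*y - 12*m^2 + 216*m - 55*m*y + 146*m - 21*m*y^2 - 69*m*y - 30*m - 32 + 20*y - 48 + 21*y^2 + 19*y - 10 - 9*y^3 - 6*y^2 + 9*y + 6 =144*m^3 + m^2*(96*y - 400) + m*(-21*y^2 - 124*y + 332) - 9*y^3 + 15*y^2 + 48*y - 84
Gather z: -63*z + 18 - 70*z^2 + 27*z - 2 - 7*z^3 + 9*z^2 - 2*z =-7*z^3 - 61*z^2 - 38*z + 16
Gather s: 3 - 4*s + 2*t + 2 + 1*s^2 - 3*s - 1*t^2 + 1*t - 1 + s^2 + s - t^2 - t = 2*s^2 - 6*s - 2*t^2 + 2*t + 4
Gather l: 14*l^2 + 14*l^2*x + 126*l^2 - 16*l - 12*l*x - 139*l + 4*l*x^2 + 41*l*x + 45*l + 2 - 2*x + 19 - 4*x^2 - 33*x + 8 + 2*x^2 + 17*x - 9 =l^2*(14*x + 140) + l*(4*x^2 + 29*x - 110) - 2*x^2 - 18*x + 20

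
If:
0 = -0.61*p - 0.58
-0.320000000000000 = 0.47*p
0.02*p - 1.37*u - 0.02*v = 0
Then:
No Solution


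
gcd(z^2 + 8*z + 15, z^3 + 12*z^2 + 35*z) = z + 5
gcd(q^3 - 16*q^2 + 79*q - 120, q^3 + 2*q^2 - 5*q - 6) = 1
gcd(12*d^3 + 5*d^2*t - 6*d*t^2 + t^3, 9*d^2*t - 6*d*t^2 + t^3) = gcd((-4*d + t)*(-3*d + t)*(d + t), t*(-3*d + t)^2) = -3*d + t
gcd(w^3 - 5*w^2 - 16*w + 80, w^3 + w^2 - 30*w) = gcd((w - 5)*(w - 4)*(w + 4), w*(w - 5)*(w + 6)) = w - 5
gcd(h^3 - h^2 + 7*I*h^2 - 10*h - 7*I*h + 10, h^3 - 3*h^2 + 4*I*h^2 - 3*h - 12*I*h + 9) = 1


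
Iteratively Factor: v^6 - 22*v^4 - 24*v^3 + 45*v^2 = (v + 3)*(v^5 - 3*v^4 - 13*v^3 + 15*v^2) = (v + 3)^2*(v^4 - 6*v^3 + 5*v^2) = v*(v + 3)^2*(v^3 - 6*v^2 + 5*v) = v*(v - 1)*(v + 3)^2*(v^2 - 5*v) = v*(v - 5)*(v - 1)*(v + 3)^2*(v)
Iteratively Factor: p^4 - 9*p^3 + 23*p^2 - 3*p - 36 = (p - 3)*(p^3 - 6*p^2 + 5*p + 12) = (p - 3)*(p + 1)*(p^2 - 7*p + 12) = (p - 3)^2*(p + 1)*(p - 4)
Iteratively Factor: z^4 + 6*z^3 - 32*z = (z)*(z^3 + 6*z^2 - 32) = z*(z + 4)*(z^2 + 2*z - 8) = z*(z + 4)^2*(z - 2)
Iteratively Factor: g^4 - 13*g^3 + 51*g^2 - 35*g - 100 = (g - 5)*(g^3 - 8*g^2 + 11*g + 20) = (g - 5)*(g - 4)*(g^2 - 4*g - 5) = (g - 5)*(g - 4)*(g + 1)*(g - 5)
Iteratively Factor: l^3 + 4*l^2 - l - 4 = (l + 1)*(l^2 + 3*l - 4) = (l + 1)*(l + 4)*(l - 1)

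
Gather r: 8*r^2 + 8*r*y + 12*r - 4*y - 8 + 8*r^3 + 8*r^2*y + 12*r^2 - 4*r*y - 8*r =8*r^3 + r^2*(8*y + 20) + r*(4*y + 4) - 4*y - 8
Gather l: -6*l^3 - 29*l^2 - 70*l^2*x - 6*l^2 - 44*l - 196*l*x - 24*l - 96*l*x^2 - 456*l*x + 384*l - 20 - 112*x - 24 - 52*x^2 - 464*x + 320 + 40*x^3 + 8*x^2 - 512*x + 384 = -6*l^3 + l^2*(-70*x - 35) + l*(-96*x^2 - 652*x + 316) + 40*x^3 - 44*x^2 - 1088*x + 660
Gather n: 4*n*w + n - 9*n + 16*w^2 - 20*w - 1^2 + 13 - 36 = n*(4*w - 8) + 16*w^2 - 20*w - 24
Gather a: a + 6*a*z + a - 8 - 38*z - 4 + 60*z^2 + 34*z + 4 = a*(6*z + 2) + 60*z^2 - 4*z - 8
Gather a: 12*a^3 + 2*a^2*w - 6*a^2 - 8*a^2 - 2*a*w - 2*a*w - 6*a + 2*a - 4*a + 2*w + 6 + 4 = 12*a^3 + a^2*(2*w - 14) + a*(-4*w - 8) + 2*w + 10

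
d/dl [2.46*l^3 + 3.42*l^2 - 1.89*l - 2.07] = 7.38*l^2 + 6.84*l - 1.89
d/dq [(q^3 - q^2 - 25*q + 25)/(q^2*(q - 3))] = 2*(-q^3 + 25*q^2 - 75*q + 75)/(q^3*(q^2 - 6*q + 9))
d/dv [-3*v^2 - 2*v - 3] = -6*v - 2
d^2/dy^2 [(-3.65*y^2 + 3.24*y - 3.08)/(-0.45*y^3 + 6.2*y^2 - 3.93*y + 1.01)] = (1.47825*y^6 - 3.93660000000003*y^5 + 22.9918499999999*y^4 - 174.02577*y^3 + 588.24432*y^2 - 320.15124*y + 38.29233)/(0.091125*y^9 - 3.7665*y^8 + 54.281475*y^7 - 304.729775*y^6 + 490.965615*y^5 - 414.46545*y^4 + 209.733552*y^3 - 65.771907*y^2 + 12.026979*y - 1.030301)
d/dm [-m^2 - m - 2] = -2*m - 1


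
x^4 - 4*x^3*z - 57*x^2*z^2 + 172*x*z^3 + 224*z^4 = (x - 8*z)*(x - 4*z)*(x + z)*(x + 7*z)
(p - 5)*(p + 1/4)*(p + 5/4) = p^3 - 7*p^2/2 - 115*p/16 - 25/16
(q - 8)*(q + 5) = q^2 - 3*q - 40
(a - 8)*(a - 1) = a^2 - 9*a + 8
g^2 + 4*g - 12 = (g - 2)*(g + 6)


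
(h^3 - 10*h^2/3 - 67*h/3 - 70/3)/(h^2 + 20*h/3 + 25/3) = (h^2 - 5*h - 14)/(h + 5)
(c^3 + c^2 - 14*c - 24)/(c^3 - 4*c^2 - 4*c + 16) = (c + 3)/(c - 2)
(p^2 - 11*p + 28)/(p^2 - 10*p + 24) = (p - 7)/(p - 6)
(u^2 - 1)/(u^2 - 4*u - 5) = (u - 1)/(u - 5)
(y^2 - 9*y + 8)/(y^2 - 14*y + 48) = (y - 1)/(y - 6)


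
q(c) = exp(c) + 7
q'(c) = exp(c)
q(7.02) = 1125.79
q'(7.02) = 1118.79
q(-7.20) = 7.00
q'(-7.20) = 0.00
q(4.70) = 116.95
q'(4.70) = 109.95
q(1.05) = 9.86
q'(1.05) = 2.86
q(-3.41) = 7.03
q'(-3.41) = 0.03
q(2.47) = 18.82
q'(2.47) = 11.82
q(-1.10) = 7.33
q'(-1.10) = 0.33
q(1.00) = 9.72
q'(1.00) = 2.72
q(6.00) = 410.43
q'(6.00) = 403.43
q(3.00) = 27.09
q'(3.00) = 20.09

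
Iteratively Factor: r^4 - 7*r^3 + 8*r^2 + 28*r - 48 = (r - 3)*(r^3 - 4*r^2 - 4*r + 16) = (r - 3)*(r - 2)*(r^2 - 2*r - 8) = (r - 3)*(r - 2)*(r + 2)*(r - 4)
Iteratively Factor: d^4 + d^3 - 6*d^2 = (d + 3)*(d^3 - 2*d^2) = d*(d + 3)*(d^2 - 2*d) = d*(d - 2)*(d + 3)*(d)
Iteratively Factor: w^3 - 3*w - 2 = (w + 1)*(w^2 - w - 2) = (w + 1)^2*(w - 2)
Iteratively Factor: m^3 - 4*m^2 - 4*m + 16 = (m - 4)*(m^2 - 4) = (m - 4)*(m + 2)*(m - 2)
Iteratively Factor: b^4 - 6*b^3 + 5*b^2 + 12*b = (b - 3)*(b^3 - 3*b^2 - 4*b) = b*(b - 3)*(b^2 - 3*b - 4) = b*(b - 3)*(b + 1)*(b - 4)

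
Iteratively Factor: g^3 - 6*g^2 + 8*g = (g)*(g^2 - 6*g + 8) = g*(g - 4)*(g - 2)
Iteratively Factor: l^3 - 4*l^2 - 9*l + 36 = (l + 3)*(l^2 - 7*l + 12) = (l - 3)*(l + 3)*(l - 4)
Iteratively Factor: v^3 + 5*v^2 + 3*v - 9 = (v - 1)*(v^2 + 6*v + 9) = (v - 1)*(v + 3)*(v + 3)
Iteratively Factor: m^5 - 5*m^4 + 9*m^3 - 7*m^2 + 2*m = (m - 1)*(m^4 - 4*m^3 + 5*m^2 - 2*m) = (m - 1)^2*(m^3 - 3*m^2 + 2*m) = (m - 2)*(m - 1)^2*(m^2 - m) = m*(m - 2)*(m - 1)^2*(m - 1)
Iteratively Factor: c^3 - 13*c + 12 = (c - 3)*(c^2 + 3*c - 4) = (c - 3)*(c + 4)*(c - 1)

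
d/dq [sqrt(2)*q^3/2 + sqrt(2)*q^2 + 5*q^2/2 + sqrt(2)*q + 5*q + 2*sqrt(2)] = 3*sqrt(2)*q^2/2 + 2*sqrt(2)*q + 5*q + sqrt(2) + 5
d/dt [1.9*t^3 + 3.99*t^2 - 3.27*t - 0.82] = 5.7*t^2 + 7.98*t - 3.27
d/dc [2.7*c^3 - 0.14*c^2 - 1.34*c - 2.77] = 8.1*c^2 - 0.28*c - 1.34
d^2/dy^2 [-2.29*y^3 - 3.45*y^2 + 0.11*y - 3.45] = -13.74*y - 6.9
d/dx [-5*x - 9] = -5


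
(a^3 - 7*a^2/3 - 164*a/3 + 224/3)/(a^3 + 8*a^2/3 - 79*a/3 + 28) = (a - 8)/(a - 3)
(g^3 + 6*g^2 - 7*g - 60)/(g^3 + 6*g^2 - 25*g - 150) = (g^2 + g - 12)/(g^2 + g - 30)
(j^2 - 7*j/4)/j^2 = (j - 7/4)/j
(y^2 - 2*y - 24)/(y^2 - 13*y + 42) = (y + 4)/(y - 7)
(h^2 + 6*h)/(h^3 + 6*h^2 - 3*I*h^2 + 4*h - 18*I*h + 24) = h/(h^2 - 3*I*h + 4)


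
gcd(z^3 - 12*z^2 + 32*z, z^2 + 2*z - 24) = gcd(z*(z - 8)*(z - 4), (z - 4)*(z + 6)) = z - 4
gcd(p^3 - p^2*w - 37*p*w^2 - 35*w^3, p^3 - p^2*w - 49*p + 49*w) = 1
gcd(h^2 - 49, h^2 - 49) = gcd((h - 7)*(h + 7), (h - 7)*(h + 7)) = h^2 - 49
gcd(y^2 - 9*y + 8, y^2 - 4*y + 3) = y - 1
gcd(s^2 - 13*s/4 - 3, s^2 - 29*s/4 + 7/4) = 1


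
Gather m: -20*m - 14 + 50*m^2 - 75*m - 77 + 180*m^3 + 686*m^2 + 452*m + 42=180*m^3 + 736*m^2 + 357*m - 49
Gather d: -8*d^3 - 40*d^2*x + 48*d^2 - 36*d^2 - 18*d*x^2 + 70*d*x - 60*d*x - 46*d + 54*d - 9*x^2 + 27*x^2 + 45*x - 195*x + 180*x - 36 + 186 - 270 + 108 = -8*d^3 + d^2*(12 - 40*x) + d*(-18*x^2 + 10*x + 8) + 18*x^2 + 30*x - 12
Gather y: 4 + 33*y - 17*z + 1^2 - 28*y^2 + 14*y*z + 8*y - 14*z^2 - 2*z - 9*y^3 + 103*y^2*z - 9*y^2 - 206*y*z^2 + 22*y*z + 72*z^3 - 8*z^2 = -9*y^3 + y^2*(103*z - 37) + y*(-206*z^2 + 36*z + 41) + 72*z^3 - 22*z^2 - 19*z + 5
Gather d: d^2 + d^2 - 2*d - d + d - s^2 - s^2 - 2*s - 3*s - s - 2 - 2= 2*d^2 - 2*d - 2*s^2 - 6*s - 4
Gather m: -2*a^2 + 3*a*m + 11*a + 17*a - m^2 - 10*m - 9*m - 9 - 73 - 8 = -2*a^2 + 28*a - m^2 + m*(3*a - 19) - 90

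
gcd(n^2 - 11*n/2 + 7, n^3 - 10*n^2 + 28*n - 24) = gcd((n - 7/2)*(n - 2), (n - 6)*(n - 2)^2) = n - 2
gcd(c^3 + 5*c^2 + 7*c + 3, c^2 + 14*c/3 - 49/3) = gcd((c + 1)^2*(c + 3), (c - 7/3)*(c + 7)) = 1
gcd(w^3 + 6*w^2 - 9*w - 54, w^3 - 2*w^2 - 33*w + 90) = w^2 + 3*w - 18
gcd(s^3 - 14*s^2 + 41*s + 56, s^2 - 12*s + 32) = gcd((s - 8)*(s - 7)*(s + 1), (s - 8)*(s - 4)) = s - 8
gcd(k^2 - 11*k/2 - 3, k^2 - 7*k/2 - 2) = k + 1/2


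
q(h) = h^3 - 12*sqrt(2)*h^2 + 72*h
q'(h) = 3*h^2 - 24*sqrt(2)*h + 72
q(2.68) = 90.32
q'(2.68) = 2.58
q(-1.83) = -194.72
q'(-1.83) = 144.16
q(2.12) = 85.90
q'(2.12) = 13.53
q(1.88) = 82.02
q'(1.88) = 18.79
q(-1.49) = -148.26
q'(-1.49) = 129.23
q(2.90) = 90.47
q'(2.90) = -1.20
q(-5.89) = -1217.16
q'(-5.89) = 375.99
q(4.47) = 72.07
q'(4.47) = -19.77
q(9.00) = 2.38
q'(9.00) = 9.53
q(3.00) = 90.26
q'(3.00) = -2.82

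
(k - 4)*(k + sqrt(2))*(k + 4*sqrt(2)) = k^3 - 4*k^2 + 5*sqrt(2)*k^2 - 20*sqrt(2)*k + 8*k - 32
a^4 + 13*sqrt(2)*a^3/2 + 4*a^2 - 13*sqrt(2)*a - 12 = (a - sqrt(2))*(a + sqrt(2)/2)*(a + sqrt(2))*(a + 6*sqrt(2))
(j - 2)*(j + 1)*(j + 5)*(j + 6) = j^4 + 10*j^3 + 17*j^2 - 52*j - 60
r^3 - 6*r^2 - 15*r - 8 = (r - 8)*(r + 1)^2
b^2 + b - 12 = (b - 3)*(b + 4)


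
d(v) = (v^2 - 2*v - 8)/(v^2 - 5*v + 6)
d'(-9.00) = -0.03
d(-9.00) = 0.69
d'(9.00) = -0.02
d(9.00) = 1.31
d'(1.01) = -6.90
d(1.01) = -4.57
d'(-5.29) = -0.08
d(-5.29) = 0.51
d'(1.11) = -8.70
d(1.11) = -5.34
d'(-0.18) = -1.19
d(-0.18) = -1.10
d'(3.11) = 406.73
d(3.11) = -37.25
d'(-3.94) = -0.12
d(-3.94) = 0.37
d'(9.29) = -0.02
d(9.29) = 1.30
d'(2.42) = -30.49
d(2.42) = 28.67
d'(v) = (5 - 2*v)*(v^2 - 2*v - 8)/(v^2 - 5*v + 6)^2 + (2*v - 2)/(v^2 - 5*v + 6) = (-3*v^2 + 28*v - 52)/(v^4 - 10*v^3 + 37*v^2 - 60*v + 36)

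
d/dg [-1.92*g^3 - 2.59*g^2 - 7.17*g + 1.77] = -5.76*g^2 - 5.18*g - 7.17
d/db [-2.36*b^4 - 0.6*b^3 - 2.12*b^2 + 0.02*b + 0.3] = -9.44*b^3 - 1.8*b^2 - 4.24*b + 0.02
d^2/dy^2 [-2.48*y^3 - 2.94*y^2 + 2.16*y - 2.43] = -14.88*y - 5.88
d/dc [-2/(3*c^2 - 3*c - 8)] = 6*(2*c - 1)/(-3*c^2 + 3*c + 8)^2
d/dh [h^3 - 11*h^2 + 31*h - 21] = 3*h^2 - 22*h + 31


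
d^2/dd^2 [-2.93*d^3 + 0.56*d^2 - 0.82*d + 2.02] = 1.12 - 17.58*d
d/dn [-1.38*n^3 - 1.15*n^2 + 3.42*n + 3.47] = -4.14*n^2 - 2.3*n + 3.42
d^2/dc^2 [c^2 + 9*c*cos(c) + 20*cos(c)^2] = -9*c*cos(c) + 80*sin(c)^2 - 18*sin(c) - 38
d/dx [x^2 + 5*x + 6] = 2*x + 5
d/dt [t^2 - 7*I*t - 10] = 2*t - 7*I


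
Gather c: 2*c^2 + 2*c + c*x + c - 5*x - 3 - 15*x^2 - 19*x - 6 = 2*c^2 + c*(x + 3) - 15*x^2 - 24*x - 9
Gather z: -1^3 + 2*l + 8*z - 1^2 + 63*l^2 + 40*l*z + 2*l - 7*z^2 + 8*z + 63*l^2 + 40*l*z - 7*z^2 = 126*l^2 + 4*l - 14*z^2 + z*(80*l + 16) - 2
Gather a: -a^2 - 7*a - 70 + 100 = -a^2 - 7*a + 30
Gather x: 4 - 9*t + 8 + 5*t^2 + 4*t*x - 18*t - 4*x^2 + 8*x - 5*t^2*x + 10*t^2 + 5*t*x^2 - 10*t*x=15*t^2 - 27*t + x^2*(5*t - 4) + x*(-5*t^2 - 6*t + 8) + 12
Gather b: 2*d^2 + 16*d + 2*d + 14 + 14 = 2*d^2 + 18*d + 28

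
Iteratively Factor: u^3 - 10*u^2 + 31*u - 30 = (u - 2)*(u^2 - 8*u + 15) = (u - 5)*(u - 2)*(u - 3)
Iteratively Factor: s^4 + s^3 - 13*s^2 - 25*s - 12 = (s - 4)*(s^3 + 5*s^2 + 7*s + 3) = (s - 4)*(s + 1)*(s^2 + 4*s + 3) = (s - 4)*(s + 1)^2*(s + 3)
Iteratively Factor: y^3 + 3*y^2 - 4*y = (y)*(y^2 + 3*y - 4) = y*(y + 4)*(y - 1)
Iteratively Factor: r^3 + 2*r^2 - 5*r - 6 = (r + 1)*(r^2 + r - 6) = (r - 2)*(r + 1)*(r + 3)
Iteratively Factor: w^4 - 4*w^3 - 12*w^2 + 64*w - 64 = (w + 4)*(w^3 - 8*w^2 + 20*w - 16) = (w - 4)*(w + 4)*(w^2 - 4*w + 4) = (w - 4)*(w - 2)*(w + 4)*(w - 2)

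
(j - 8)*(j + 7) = j^2 - j - 56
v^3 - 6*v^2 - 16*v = v*(v - 8)*(v + 2)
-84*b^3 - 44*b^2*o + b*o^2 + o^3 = (-7*b + o)*(2*b + o)*(6*b + o)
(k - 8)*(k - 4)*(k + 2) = k^3 - 10*k^2 + 8*k + 64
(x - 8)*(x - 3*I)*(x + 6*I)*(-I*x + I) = -I*x^4 + 3*x^3 + 9*I*x^3 - 27*x^2 - 26*I*x^2 + 24*x + 162*I*x - 144*I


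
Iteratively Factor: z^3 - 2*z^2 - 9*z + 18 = (z - 2)*(z^2 - 9) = (z - 3)*(z - 2)*(z + 3)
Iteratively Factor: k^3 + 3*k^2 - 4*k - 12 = (k + 2)*(k^2 + k - 6) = (k + 2)*(k + 3)*(k - 2)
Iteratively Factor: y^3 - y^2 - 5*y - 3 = (y - 3)*(y^2 + 2*y + 1) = (y - 3)*(y + 1)*(y + 1)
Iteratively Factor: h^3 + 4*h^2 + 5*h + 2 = (h + 1)*(h^2 + 3*h + 2) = (h + 1)^2*(h + 2)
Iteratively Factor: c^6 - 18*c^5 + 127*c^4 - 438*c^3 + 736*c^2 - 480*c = (c - 2)*(c^5 - 16*c^4 + 95*c^3 - 248*c^2 + 240*c) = c*(c - 2)*(c^4 - 16*c^3 + 95*c^2 - 248*c + 240) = c*(c - 5)*(c - 2)*(c^3 - 11*c^2 + 40*c - 48) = c*(c - 5)*(c - 4)*(c - 2)*(c^2 - 7*c + 12) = c*(c - 5)*(c - 4)*(c - 3)*(c - 2)*(c - 4)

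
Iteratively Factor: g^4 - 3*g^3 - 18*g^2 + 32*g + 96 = (g + 2)*(g^3 - 5*g^2 - 8*g + 48) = (g - 4)*(g + 2)*(g^2 - g - 12) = (g - 4)^2*(g + 2)*(g + 3)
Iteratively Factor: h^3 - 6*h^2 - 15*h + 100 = (h - 5)*(h^2 - h - 20) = (h - 5)^2*(h + 4)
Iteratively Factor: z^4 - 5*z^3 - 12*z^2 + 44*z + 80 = (z + 2)*(z^3 - 7*z^2 + 2*z + 40) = (z - 4)*(z + 2)*(z^2 - 3*z - 10) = (z - 5)*(z - 4)*(z + 2)*(z + 2)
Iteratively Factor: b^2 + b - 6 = (b + 3)*(b - 2)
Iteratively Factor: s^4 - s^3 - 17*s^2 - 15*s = (s + 1)*(s^3 - 2*s^2 - 15*s) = (s - 5)*(s + 1)*(s^2 + 3*s) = s*(s - 5)*(s + 1)*(s + 3)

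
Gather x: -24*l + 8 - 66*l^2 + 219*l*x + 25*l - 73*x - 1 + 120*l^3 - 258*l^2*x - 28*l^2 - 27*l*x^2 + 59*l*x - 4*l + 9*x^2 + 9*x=120*l^3 - 94*l^2 - 3*l + x^2*(9 - 27*l) + x*(-258*l^2 + 278*l - 64) + 7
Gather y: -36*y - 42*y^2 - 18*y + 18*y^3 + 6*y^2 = 18*y^3 - 36*y^2 - 54*y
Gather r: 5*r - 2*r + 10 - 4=3*r + 6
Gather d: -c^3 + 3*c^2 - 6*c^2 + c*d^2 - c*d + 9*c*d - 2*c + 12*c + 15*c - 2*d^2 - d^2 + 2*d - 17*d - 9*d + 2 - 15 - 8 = -c^3 - 3*c^2 + 25*c + d^2*(c - 3) + d*(8*c - 24) - 21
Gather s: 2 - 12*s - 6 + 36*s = 24*s - 4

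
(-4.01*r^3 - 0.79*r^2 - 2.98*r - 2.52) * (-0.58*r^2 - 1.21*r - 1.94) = 2.3258*r^5 + 5.3103*r^4 + 10.4637*r^3 + 6.6*r^2 + 8.8304*r + 4.8888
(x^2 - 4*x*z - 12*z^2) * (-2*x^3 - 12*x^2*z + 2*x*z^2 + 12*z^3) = -2*x^5 - 4*x^4*z + 74*x^3*z^2 + 148*x^2*z^3 - 72*x*z^4 - 144*z^5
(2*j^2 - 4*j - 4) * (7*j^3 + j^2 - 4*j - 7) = 14*j^5 - 26*j^4 - 40*j^3 - 2*j^2 + 44*j + 28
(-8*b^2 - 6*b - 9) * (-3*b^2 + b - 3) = 24*b^4 + 10*b^3 + 45*b^2 + 9*b + 27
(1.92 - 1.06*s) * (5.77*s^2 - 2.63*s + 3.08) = -6.1162*s^3 + 13.8662*s^2 - 8.3144*s + 5.9136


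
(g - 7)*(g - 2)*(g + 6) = g^3 - 3*g^2 - 40*g + 84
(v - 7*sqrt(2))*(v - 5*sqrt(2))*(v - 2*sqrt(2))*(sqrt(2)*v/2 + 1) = sqrt(2)*v^4/2 - 13*v^3 + 45*sqrt(2)*v^2 - 22*v - 140*sqrt(2)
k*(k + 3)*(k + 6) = k^3 + 9*k^2 + 18*k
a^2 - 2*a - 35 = (a - 7)*(a + 5)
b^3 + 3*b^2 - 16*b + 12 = (b - 2)*(b - 1)*(b + 6)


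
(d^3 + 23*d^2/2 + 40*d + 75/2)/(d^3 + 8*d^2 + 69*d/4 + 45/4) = 2*(d + 5)/(2*d + 3)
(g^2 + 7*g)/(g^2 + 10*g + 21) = g/(g + 3)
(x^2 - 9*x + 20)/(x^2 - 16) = (x - 5)/(x + 4)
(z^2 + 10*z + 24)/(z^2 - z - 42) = (z + 4)/(z - 7)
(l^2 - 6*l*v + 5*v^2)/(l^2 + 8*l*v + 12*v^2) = (l^2 - 6*l*v + 5*v^2)/(l^2 + 8*l*v + 12*v^2)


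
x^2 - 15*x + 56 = (x - 8)*(x - 7)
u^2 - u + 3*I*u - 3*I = (u - 1)*(u + 3*I)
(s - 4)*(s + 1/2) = s^2 - 7*s/2 - 2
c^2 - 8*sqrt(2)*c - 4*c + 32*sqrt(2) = (c - 4)*(c - 8*sqrt(2))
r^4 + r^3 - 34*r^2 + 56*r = r*(r - 4)*(r - 2)*(r + 7)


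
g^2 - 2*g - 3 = (g - 3)*(g + 1)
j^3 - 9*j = j*(j - 3)*(j + 3)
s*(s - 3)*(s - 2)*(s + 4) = s^4 - s^3 - 14*s^2 + 24*s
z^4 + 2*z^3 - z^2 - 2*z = z*(z - 1)*(z + 1)*(z + 2)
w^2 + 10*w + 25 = (w + 5)^2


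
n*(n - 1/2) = n^2 - n/2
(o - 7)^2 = o^2 - 14*o + 49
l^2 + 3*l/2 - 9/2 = (l - 3/2)*(l + 3)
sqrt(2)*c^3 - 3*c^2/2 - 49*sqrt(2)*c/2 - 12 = (c - 4*sqrt(2))*(c + 3*sqrt(2))*(sqrt(2)*c + 1/2)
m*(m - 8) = m^2 - 8*m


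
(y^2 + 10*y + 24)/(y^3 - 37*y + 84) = (y^2 + 10*y + 24)/(y^3 - 37*y + 84)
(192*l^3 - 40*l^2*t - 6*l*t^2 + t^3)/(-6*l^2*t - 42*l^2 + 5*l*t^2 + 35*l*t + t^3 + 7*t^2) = (32*l^2 - 12*l*t + t^2)/(-l*t - 7*l + t^2 + 7*t)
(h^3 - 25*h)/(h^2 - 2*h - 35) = h*(h - 5)/(h - 7)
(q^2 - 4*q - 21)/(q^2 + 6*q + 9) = (q - 7)/(q + 3)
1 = 1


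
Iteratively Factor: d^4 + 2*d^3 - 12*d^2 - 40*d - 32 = (d + 2)*(d^3 - 12*d - 16) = (d + 2)^2*(d^2 - 2*d - 8) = (d + 2)^3*(d - 4)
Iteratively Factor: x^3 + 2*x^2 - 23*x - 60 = (x - 5)*(x^2 + 7*x + 12) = (x - 5)*(x + 4)*(x + 3)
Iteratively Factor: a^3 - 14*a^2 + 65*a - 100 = (a - 5)*(a^2 - 9*a + 20) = (a - 5)*(a - 4)*(a - 5)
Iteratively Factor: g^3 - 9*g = (g)*(g^2 - 9) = g*(g - 3)*(g + 3)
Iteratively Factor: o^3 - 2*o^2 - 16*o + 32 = (o - 4)*(o^2 + 2*o - 8) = (o - 4)*(o - 2)*(o + 4)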